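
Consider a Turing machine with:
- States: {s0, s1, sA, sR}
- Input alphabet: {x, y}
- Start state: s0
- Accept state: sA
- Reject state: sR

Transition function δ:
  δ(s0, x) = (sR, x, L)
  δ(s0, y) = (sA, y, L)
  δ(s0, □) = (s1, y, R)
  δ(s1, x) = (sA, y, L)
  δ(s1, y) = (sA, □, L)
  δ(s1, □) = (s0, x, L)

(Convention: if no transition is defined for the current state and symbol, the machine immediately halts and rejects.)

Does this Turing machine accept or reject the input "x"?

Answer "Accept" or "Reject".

Execution trace:
Initial: [s0]x
Step 1: δ(s0, x) = (sR, x, L) → [sR]□x

The machine reaches the reject state sR and halts.

Answer: Reject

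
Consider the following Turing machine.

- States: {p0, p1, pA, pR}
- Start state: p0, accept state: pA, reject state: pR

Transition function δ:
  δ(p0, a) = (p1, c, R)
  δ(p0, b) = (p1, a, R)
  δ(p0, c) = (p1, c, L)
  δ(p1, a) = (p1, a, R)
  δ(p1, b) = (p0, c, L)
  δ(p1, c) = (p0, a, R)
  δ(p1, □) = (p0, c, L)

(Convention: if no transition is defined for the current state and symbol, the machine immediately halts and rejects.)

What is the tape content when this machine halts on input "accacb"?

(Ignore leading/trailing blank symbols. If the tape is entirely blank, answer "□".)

Execution trace:
Initial: [p0]accacb
Step 1: δ(p0, a) = (p1, c, R) → c[p1]ccacb
Step 2: δ(p1, c) = (p0, a, R) → ca[p0]cacb
Step 3: δ(p0, c) = (p1, c, L) → c[p1]acacb
Step 4: δ(p1, a) = (p1, a, R) → ca[p1]cacb
Step 5: δ(p1, c) = (p0, a, R) → caa[p0]acb
Step 6: δ(p0, a) = (p1, c, R) → caac[p1]cb
Step 7: δ(p1, c) = (p0, a, R) → caaca[p0]b
Step 8: δ(p0, b) = (p1, a, R) → caacaa[p1]□
Step 9: δ(p1, □) = (p0, c, L) → caaca[p0]ac
Step 10: δ(p0, a) = (p1, c, R) → caacac[p1]c
Step 11: δ(p1, c) = (p0, a, R) → caacaca[p0]□

No transition is defined for δ(p0, □). By convention the machine halts and rejects.

Final tape (ignoring leading/trailing blanks): caacaca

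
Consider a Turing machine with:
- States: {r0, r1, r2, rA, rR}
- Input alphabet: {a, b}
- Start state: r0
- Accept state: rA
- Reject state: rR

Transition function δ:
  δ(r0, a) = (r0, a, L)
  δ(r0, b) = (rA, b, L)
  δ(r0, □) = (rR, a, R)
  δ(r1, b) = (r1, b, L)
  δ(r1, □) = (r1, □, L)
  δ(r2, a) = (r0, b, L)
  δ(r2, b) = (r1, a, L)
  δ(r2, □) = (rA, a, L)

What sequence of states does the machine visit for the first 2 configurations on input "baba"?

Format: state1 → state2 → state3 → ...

Execution trace:
Initial: [r0]baba
Step 1: δ(r0, b) = (rA, b, L) → [rA]□baba

The machine reaches the accept state rA and halts.

State sequence: r0 → rA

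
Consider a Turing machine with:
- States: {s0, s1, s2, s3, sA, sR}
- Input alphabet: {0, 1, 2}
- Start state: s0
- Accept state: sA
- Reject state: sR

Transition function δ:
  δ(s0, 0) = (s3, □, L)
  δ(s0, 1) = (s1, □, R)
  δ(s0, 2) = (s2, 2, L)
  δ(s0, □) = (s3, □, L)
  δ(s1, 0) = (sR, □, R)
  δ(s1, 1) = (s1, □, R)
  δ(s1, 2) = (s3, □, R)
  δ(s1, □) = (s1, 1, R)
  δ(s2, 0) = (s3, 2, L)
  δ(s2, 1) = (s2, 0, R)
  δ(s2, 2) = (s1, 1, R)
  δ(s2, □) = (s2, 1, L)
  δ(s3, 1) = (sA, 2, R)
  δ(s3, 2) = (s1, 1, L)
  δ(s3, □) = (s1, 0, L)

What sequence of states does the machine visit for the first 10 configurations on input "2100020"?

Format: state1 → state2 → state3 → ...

Execution trace:
Initial: [s0]2100020
Step 1: δ(s0, 2) = (s2, 2, L) → [s2]□2100020
Step 2: δ(s2, □) = (s2, 1, L) → [s2]□12100020
Step 3: δ(s2, □) = (s2, 1, L) → [s2]□112100020
Step 4: δ(s2, □) = (s2, 1, L) → [s2]□1112100020
Step 5: δ(s2, □) = (s2, 1, L) → [s2]□11112100020
Step 6: δ(s2, □) = (s2, 1, L) → [s2]□111112100020
Step 7: δ(s2, □) = (s2, 1, L) → [s2]□1111112100020
Step 8: δ(s2, □) = (s2, 1, L) → [s2]□11111112100020
Step 9: δ(s2, □) = (s2, 1, L) → [s2]□111111112100020

State sequence: s0 → s2 → s2 → s2 → s2 → s2 → s2 → s2 → s2 → s2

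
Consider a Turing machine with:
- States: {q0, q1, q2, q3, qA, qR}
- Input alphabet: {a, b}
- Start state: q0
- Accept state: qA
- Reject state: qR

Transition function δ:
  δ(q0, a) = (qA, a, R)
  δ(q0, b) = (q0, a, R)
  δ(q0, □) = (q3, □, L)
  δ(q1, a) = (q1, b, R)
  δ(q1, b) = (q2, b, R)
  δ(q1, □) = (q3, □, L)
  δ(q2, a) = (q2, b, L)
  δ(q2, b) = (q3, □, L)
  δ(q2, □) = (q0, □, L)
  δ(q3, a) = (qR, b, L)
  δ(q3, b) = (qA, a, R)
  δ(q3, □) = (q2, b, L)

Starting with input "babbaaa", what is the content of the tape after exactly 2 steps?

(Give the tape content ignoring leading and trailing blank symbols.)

Execution trace:
Initial: [q0]babbaaa
Step 1: δ(q0, b) = (q0, a, R) → a[q0]abbaaa
Step 2: δ(q0, a) = (qA, a, R) → aa[qA]bbaaa

The machine reaches the accept state qA and halts.

After 2 steps, the tape (ignoring leading/trailing blanks) is: aabbaaa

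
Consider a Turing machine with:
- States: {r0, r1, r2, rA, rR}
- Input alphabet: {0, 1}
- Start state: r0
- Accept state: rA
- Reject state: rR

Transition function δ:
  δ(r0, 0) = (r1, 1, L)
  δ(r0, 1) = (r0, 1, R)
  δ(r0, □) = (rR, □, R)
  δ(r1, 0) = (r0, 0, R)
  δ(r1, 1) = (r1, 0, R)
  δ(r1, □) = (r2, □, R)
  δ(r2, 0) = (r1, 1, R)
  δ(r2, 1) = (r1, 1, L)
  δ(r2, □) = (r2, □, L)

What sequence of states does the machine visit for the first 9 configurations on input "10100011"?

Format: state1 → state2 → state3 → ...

Execution trace:
Initial: [r0]10100011
Step 1: δ(r0, 1) = (r0, 1, R) → 1[r0]0100011
Step 2: δ(r0, 0) = (r1, 1, L) → [r1]11100011
Step 3: δ(r1, 1) = (r1, 0, R) → 0[r1]1100011
Step 4: δ(r1, 1) = (r1, 0, R) → 00[r1]100011
Step 5: δ(r1, 1) = (r1, 0, R) → 000[r1]00011
Step 6: δ(r1, 0) = (r0, 0, R) → 0000[r0]0011
Step 7: δ(r0, 0) = (r1, 1, L) → 000[r1]01011
Step 8: δ(r1, 0) = (r0, 0, R) → 0000[r0]1011

State sequence: r0 → r0 → r1 → r1 → r1 → r1 → r0 → r1 → r0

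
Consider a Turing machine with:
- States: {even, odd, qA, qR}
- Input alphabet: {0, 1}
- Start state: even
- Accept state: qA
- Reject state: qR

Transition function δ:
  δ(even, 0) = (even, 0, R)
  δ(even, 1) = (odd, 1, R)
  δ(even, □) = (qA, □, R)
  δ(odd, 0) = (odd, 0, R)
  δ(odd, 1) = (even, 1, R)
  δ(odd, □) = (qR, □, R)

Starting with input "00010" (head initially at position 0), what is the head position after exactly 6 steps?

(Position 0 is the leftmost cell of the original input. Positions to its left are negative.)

Execution trace (head position shown):
Step 0: [even]00010  (head at position 0)
Step 1: move right → 0[even]0010  (head at position 1)
Step 2: move right → 00[even]010  (head at position 2)
Step 3: move right → 000[even]10  (head at position 3)
Step 4: move right → 0001[odd]0  (head at position 4)
Step 5: move right → 00010[odd]□  (head at position 5)
Step 6: move right → 00010□[qR]□  (head at position 6)

After 6 steps, the head is at position 6.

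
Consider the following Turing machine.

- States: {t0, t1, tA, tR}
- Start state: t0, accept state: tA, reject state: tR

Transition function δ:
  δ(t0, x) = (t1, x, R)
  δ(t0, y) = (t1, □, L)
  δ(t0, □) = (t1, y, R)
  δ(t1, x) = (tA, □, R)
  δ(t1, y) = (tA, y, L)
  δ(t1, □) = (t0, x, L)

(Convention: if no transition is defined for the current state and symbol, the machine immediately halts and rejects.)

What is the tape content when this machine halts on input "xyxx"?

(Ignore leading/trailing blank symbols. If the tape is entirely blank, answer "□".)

Execution trace:
Initial: [t0]xyxx
Step 1: δ(t0, x) = (t1, x, R) → x[t1]yxx
Step 2: δ(t1, y) = (tA, y, L) → [tA]xyxx

The machine reaches the accept state tA and halts.

Final tape (ignoring leading/trailing blanks): xyxx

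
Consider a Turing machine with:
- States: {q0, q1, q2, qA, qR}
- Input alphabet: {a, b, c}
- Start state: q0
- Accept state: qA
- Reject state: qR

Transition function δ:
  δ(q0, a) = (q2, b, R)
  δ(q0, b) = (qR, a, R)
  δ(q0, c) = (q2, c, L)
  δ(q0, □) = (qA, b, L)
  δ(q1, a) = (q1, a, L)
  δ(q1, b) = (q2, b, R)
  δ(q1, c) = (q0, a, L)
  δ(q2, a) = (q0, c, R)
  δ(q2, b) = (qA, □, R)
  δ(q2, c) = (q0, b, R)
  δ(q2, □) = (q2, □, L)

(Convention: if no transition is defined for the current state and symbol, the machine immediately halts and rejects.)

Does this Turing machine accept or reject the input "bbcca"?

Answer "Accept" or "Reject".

Execution trace:
Initial: [q0]bbcca
Step 1: δ(q0, b) = (qR, a, R) → a[qR]bcca

The machine reaches the reject state qR and halts.

Answer: Reject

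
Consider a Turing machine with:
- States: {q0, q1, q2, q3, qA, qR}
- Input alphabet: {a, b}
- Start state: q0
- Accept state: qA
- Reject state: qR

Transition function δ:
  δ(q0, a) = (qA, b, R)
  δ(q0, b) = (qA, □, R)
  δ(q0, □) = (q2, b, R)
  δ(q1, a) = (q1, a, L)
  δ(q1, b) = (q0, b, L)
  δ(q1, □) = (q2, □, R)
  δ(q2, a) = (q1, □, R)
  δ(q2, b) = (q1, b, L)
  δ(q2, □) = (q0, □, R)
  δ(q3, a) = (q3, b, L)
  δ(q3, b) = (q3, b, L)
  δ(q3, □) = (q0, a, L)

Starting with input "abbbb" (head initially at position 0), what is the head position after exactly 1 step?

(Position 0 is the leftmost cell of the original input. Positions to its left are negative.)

Execution trace (head position shown):
Step 0: [q0]abbbb  (head at position 0)
Step 1: move right → b[qA]bbbb  (head at position 1)

After 1 step, the head is at position 1.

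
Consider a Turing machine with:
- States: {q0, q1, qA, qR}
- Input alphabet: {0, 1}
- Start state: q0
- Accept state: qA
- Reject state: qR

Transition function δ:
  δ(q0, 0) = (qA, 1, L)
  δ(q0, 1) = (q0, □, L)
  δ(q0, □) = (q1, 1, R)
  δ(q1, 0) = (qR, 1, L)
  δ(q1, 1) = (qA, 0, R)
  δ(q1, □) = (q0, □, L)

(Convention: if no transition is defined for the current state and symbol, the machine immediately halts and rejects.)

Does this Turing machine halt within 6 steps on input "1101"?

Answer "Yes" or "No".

Execution trace:
Initial: [q0]1101
Step 1: δ(q0, 1) = (q0, □, L) → [q0]□□101
Step 2: δ(q0, □) = (q1, 1, R) → 1[q1]□101
Step 3: δ(q1, □) = (q0, □, L) → [q0]1□101
Step 4: δ(q0, 1) = (q0, □, L) → [q0]□□□101
Step 5: δ(q0, □) = (q1, 1, R) → 1[q1]□□101
Step 6: δ(q1, □) = (q0, □, L) → [q0]1□□101

The machine has not reached a halting state after 6 steps.
The machine did not halt within the 6-step bound.

Answer: No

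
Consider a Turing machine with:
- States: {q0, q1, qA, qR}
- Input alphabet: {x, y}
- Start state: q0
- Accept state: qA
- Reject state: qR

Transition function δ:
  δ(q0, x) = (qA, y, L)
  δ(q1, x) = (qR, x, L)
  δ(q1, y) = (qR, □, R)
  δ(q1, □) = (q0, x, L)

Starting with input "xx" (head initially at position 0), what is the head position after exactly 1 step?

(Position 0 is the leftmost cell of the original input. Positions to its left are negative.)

Execution trace (head position shown):
Step 0: [q0]xx  (head at position 0)
Step 1: move left → [qA]□yx  (head at position -1)

After 1 step, the head is at position -1.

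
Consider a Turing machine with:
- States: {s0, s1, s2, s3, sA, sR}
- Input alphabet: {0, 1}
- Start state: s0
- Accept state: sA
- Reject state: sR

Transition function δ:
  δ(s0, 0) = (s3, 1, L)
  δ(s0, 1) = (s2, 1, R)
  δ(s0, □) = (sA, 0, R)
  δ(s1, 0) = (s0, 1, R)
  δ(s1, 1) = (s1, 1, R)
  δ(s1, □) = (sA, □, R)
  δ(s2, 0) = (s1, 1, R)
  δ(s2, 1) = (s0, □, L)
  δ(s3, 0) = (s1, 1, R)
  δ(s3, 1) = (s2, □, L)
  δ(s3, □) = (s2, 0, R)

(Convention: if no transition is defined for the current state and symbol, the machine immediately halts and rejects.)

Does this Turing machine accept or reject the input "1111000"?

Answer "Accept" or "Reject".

Execution trace:
Initial: [s0]1111000
Step 1: δ(s0, 1) = (s2, 1, R) → 1[s2]111000
Step 2: δ(s2, 1) = (s0, □, L) → [s0]1□11000
Step 3: δ(s0, 1) = (s2, 1, R) → 1[s2]□11000

No transition is defined for δ(s2, □). By convention the machine halts and rejects.

Answer: Reject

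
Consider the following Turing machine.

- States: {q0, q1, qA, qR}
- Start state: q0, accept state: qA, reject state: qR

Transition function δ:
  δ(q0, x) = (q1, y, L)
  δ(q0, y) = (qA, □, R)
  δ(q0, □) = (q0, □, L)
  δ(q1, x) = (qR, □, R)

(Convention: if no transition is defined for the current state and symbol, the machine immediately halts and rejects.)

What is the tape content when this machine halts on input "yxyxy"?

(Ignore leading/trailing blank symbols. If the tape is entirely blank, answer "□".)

Execution trace:
Initial: [q0]yxyxy
Step 1: δ(q0, y) = (qA, □, R) → □[qA]xyxy

The machine reaches the accept state qA and halts.

Final tape (ignoring leading/trailing blanks): xyxy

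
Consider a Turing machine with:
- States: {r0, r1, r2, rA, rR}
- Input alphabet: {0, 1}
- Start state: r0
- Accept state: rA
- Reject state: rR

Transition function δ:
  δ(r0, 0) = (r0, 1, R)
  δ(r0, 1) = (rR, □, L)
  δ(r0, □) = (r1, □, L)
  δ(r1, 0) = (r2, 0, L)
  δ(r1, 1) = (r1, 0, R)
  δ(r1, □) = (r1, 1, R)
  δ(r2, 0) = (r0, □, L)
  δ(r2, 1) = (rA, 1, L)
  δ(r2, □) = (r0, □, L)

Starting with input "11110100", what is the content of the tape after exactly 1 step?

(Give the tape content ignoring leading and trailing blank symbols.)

Execution trace:
Initial: [r0]11110100
Step 1: δ(r0, 1) = (rR, □, L) → [rR]□□1110100

The machine reaches the reject state rR and halts.

After 1 step, the tape (ignoring leading/trailing blanks) is: 1110100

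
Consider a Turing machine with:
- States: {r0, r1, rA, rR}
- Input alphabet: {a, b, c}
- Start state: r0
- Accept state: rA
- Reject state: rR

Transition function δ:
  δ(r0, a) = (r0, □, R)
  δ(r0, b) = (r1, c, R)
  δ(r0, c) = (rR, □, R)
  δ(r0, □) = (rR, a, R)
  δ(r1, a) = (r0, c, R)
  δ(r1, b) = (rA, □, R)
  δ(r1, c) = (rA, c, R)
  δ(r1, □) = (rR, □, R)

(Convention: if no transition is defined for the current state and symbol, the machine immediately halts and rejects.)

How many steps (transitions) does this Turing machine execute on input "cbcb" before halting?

Execution trace:
Initial: [r0]cbcb
Step 1: δ(r0, c) = (rR, □, R) → □[rR]bcb

The machine reaches the reject state rR and halts.

The machine executed 1 step before halting.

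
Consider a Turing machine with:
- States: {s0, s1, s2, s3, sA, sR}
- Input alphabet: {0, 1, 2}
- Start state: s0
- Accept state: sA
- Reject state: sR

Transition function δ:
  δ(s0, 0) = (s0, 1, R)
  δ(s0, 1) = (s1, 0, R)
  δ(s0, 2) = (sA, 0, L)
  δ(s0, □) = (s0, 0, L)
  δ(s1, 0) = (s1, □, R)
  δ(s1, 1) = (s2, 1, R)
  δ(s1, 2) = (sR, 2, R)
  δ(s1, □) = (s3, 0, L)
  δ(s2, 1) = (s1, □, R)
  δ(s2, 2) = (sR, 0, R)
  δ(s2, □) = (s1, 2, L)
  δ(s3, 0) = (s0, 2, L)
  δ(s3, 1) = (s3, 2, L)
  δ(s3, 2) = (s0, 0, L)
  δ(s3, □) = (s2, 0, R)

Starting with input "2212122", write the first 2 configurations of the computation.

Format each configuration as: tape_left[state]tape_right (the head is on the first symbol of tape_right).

Transitions applied:
Step 1: δ(s0, 2) = (sA, 0, L)

The first 2 configurations are:
[s0]2212122 ⊢ [sA]□0212122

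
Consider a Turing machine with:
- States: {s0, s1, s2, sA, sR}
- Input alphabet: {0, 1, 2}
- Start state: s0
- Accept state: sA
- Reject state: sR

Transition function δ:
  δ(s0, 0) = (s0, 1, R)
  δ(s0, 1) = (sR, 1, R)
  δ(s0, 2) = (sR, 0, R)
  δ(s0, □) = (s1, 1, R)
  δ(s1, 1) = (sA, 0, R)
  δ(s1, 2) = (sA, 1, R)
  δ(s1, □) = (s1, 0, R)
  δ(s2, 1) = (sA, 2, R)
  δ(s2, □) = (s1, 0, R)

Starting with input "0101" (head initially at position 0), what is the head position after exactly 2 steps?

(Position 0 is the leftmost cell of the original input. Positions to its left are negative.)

Execution trace (head position shown):
Step 0: [s0]0101  (head at position 0)
Step 1: move right → 1[s0]101  (head at position 1)
Step 2: move right → 11[sR]01  (head at position 2)

After 2 steps, the head is at position 2.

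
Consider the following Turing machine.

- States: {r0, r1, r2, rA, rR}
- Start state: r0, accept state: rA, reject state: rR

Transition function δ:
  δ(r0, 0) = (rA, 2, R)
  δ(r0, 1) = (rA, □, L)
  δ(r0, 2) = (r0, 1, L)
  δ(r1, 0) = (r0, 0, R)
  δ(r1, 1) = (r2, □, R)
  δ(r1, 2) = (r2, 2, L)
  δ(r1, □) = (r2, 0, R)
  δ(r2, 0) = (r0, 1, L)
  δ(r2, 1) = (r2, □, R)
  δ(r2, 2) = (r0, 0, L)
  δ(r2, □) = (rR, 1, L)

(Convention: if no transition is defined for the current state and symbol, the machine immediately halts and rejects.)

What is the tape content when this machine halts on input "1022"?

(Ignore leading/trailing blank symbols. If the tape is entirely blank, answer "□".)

Execution trace:
Initial: [r0]1022
Step 1: δ(r0, 1) = (rA, □, L) → [rA]□□022

The machine reaches the accept state rA and halts.

Final tape (ignoring leading/trailing blanks): 022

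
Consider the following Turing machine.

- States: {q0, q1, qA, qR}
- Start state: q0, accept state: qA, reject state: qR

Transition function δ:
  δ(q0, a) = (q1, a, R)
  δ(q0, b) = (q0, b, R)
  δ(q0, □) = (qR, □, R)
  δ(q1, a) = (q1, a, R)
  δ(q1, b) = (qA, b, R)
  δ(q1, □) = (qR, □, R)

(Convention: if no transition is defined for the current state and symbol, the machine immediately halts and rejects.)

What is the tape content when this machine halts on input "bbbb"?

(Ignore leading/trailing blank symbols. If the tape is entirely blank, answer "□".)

Execution trace:
Initial: [q0]bbbb
Step 1: δ(q0, b) = (q0, b, R) → b[q0]bbb
Step 2: δ(q0, b) = (q0, b, R) → bb[q0]bb
Step 3: δ(q0, b) = (q0, b, R) → bbb[q0]b
Step 4: δ(q0, b) = (q0, b, R) → bbbb[q0]□
Step 5: δ(q0, □) = (qR, □, R) → bbbb□[qR]□

The machine reaches the reject state qR and halts.

Final tape (ignoring leading/trailing blanks): bbbb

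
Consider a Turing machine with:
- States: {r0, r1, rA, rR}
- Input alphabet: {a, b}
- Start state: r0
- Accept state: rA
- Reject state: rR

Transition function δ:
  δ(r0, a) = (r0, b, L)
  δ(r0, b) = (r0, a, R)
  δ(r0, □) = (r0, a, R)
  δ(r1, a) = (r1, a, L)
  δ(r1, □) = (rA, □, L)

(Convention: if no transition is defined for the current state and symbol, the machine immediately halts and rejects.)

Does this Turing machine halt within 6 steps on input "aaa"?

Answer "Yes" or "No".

Execution trace:
Initial: [r0]aaa
Step 1: δ(r0, a) = (r0, b, L) → [r0]□baa
Step 2: δ(r0, □) = (r0, a, R) → a[r0]baa
Step 3: δ(r0, b) = (r0, a, R) → aa[r0]aa
Step 4: δ(r0, a) = (r0, b, L) → a[r0]aba
Step 5: δ(r0, a) = (r0, b, L) → [r0]abba
Step 6: δ(r0, a) = (r0, b, L) → [r0]□bbba

The machine has not reached a halting state after 6 steps.
The machine did not halt within the 6-step bound.

Answer: No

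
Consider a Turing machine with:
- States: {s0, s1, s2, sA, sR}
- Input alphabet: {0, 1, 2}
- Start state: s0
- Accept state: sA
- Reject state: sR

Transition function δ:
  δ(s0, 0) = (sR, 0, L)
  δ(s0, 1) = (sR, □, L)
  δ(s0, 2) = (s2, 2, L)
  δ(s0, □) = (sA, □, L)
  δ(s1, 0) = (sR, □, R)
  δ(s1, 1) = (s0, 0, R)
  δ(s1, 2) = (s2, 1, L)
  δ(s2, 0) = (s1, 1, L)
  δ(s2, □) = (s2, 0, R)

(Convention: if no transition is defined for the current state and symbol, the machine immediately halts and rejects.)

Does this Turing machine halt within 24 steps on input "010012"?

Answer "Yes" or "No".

Execution trace:
Initial: [s0]010012
Step 1: δ(s0, 0) = (sR, 0, L) → [sR]□010012

The machine reaches the reject state sR and halts.
The machine halted after 1 step (within the 24-step bound).

Answer: Yes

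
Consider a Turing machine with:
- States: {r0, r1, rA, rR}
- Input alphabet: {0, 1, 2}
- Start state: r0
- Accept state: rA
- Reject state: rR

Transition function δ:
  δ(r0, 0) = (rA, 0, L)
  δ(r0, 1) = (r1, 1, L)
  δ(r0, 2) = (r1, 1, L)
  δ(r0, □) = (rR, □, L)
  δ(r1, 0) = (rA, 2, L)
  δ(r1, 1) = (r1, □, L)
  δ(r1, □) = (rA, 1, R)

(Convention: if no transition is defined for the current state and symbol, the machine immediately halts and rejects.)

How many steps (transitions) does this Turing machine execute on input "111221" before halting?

Execution trace:
Initial: [r0]111221
Step 1: δ(r0, 1) = (r1, 1, L) → [r1]□111221
Step 2: δ(r1, □) = (rA, 1, R) → 1[rA]111221

The machine reaches the accept state rA and halts.

The machine executed 2 steps before halting.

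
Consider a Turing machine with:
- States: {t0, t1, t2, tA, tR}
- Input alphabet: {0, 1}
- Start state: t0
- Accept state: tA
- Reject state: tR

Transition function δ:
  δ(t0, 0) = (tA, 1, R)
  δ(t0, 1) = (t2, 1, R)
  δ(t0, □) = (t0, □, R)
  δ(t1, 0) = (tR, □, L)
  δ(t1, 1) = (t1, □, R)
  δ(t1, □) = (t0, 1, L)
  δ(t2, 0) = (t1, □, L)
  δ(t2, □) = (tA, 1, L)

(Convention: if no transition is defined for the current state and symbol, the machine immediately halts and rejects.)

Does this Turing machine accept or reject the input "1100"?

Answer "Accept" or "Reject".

Execution trace:
Initial: [t0]1100
Step 1: δ(t0, 1) = (t2, 1, R) → 1[t2]100

No transition is defined for δ(t2, 1). By convention the machine halts and rejects.

Answer: Reject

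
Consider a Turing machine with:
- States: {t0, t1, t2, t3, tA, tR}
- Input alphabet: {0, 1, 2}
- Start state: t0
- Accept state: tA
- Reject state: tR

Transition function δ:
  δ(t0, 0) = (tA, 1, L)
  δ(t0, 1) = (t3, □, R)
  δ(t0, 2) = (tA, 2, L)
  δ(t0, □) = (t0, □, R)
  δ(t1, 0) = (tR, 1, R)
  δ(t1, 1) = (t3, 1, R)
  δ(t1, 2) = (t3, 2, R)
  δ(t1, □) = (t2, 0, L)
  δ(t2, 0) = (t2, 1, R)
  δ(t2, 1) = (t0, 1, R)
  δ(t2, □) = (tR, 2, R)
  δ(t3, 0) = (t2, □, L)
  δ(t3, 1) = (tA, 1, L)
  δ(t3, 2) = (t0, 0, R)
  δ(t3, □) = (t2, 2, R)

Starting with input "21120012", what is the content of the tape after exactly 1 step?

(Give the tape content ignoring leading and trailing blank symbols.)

Execution trace:
Initial: [t0]21120012
Step 1: δ(t0, 2) = (tA, 2, L) → [tA]□21120012

The machine reaches the accept state tA and halts.

After 1 step, the tape (ignoring leading/trailing blanks) is: 21120012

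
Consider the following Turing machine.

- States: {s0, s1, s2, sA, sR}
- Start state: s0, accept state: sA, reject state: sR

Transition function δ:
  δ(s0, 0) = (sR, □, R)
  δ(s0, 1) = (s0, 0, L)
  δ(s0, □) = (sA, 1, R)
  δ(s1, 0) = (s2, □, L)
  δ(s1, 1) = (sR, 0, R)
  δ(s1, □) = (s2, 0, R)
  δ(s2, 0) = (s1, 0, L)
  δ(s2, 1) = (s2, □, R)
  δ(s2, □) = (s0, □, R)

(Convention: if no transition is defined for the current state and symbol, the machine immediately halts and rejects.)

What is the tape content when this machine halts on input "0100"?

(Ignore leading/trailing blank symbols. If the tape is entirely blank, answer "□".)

Execution trace:
Initial: [s0]0100
Step 1: δ(s0, 0) = (sR, □, R) → □[sR]100

The machine reaches the reject state sR and halts.

Final tape (ignoring leading/trailing blanks): 100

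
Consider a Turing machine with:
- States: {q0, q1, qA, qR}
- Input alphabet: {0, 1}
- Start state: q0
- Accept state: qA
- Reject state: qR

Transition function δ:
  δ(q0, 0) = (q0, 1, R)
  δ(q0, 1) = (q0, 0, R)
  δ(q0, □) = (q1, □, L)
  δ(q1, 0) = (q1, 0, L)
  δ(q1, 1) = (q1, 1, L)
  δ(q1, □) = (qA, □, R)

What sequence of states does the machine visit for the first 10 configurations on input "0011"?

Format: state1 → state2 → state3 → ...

Execution trace:
Initial: [q0]0011
Step 1: δ(q0, 0) = (q0, 1, R) → 1[q0]011
Step 2: δ(q0, 0) = (q0, 1, R) → 11[q0]11
Step 3: δ(q0, 1) = (q0, 0, R) → 110[q0]1
Step 4: δ(q0, 1) = (q0, 0, R) → 1100[q0]□
Step 5: δ(q0, □) = (q1, □, L) → 110[q1]0□
Step 6: δ(q1, 0) = (q1, 0, L) → 11[q1]00□
Step 7: δ(q1, 0) = (q1, 0, L) → 1[q1]100□
Step 8: δ(q1, 1) = (q1, 1, L) → [q1]1100□
Step 9: δ(q1, 1) = (q1, 1, L) → [q1]□1100□

State sequence: q0 → q0 → q0 → q0 → q0 → q1 → q1 → q1 → q1 → q1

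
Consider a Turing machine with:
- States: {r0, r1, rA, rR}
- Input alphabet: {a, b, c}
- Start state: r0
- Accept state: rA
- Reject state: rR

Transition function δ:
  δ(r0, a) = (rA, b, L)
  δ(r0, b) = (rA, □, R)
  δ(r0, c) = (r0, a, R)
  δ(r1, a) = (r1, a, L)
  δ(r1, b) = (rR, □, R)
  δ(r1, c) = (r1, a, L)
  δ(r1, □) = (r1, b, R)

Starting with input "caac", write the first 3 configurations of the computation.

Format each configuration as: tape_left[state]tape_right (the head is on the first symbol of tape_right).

Transitions applied:
Step 1: δ(r0, c) = (r0, a, R)
Step 2: δ(r0, a) = (rA, b, L)

The first 3 configurations are:
[r0]caac ⊢ a[r0]aac ⊢ [rA]abac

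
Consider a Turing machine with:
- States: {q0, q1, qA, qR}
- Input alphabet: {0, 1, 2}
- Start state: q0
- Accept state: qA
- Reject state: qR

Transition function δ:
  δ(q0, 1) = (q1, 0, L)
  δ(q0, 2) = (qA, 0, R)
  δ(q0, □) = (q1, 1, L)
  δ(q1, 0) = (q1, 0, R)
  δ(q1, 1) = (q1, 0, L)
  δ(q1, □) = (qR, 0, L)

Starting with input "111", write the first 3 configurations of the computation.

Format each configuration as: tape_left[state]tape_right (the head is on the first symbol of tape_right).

Transitions applied:
Step 1: δ(q0, 1) = (q1, 0, L)
Step 2: δ(q1, □) = (qR, 0, L)

The first 3 configurations are:
[q0]111 ⊢ [q1]□011 ⊢ [qR]□0011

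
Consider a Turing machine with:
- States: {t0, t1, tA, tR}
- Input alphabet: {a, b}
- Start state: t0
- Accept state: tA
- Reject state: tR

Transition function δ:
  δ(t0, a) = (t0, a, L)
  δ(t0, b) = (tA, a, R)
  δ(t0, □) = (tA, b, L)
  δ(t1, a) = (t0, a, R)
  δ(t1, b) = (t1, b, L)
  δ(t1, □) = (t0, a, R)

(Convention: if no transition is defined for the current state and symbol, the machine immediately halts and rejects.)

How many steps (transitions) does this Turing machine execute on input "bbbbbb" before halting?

Execution trace:
Initial: [t0]bbbbbb
Step 1: δ(t0, b) = (tA, a, R) → a[tA]bbbbb

The machine reaches the accept state tA and halts.

The machine executed 1 step before halting.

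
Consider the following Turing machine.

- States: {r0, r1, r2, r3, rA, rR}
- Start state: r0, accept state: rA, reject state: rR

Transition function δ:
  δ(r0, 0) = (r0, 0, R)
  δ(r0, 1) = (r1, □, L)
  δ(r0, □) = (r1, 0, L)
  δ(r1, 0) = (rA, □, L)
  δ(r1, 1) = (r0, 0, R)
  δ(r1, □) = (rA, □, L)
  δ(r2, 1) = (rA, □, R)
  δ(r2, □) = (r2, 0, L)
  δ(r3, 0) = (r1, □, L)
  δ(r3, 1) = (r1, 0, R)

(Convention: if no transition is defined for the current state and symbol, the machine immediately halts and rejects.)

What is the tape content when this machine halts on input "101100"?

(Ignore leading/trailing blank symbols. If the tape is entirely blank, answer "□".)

Execution trace:
Initial: [r0]101100
Step 1: δ(r0, 1) = (r1, □, L) → [r1]□□01100
Step 2: δ(r1, □) = (rA, □, L) → [rA]□□□01100

The machine reaches the accept state rA and halts.

Final tape (ignoring leading/trailing blanks): 01100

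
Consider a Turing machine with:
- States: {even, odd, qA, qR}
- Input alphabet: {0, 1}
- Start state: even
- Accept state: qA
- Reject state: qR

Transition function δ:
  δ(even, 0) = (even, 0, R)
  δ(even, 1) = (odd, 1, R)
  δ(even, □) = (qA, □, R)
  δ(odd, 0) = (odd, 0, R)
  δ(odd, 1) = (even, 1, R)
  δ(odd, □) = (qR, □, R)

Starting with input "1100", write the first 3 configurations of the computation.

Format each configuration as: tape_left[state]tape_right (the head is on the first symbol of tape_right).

Transitions applied:
Step 1: δ(even, 1) = (odd, 1, R)
Step 2: δ(odd, 1) = (even, 1, R)

The first 3 configurations are:
[even]1100 ⊢ 1[odd]100 ⊢ 11[even]00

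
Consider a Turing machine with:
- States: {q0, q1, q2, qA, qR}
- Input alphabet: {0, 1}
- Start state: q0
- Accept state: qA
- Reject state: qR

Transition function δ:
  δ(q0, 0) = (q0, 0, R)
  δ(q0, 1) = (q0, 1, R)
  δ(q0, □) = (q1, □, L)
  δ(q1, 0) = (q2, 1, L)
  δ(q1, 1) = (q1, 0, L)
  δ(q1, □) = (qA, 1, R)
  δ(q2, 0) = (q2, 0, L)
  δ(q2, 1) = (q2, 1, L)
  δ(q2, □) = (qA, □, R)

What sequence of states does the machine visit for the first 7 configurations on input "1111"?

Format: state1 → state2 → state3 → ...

Execution trace:
Initial: [q0]1111
Step 1: δ(q0, 1) = (q0, 1, R) → 1[q0]111
Step 2: δ(q0, 1) = (q0, 1, R) → 11[q0]11
Step 3: δ(q0, 1) = (q0, 1, R) → 111[q0]1
Step 4: δ(q0, 1) = (q0, 1, R) → 1111[q0]□
Step 5: δ(q0, □) = (q1, □, L) → 111[q1]1□
Step 6: δ(q1, 1) = (q1, 0, L) → 11[q1]10□

State sequence: q0 → q0 → q0 → q0 → q0 → q1 → q1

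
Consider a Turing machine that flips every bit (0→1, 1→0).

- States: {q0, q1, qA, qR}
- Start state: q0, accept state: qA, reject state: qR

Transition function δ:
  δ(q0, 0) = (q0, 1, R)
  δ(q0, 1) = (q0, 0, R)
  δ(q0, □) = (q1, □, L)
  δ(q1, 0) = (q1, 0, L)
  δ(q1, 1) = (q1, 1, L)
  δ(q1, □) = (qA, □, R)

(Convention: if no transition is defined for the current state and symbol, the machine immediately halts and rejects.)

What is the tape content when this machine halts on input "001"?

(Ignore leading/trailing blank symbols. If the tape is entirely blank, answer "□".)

Execution trace:
Initial: [q0]001
Step 1: δ(q0, 0) = (q0, 1, R) → 1[q0]01
Step 2: δ(q0, 0) = (q0, 1, R) → 11[q0]1
Step 3: δ(q0, 1) = (q0, 0, R) → 110[q0]□
Step 4: δ(q0, □) = (q1, □, L) → 11[q1]0□
Step 5: δ(q1, 0) = (q1, 0, L) → 1[q1]10□
Step 6: δ(q1, 1) = (q1, 1, L) → [q1]110□
Step 7: δ(q1, 1) = (q1, 1, L) → [q1]□110□
Step 8: δ(q1, □) = (qA, □, R) → □[qA]110□

The machine reaches the accept state qA and halts.

Final tape (ignoring leading/trailing blanks): 110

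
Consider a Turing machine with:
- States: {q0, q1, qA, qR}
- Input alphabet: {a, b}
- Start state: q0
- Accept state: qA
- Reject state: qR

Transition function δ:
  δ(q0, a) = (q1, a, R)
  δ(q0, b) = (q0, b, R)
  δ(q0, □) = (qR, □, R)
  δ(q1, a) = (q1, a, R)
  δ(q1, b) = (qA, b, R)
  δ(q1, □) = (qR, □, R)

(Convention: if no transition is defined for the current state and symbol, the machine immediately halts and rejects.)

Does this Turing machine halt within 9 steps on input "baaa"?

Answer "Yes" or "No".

Execution trace:
Initial: [q0]baaa
Step 1: δ(q0, b) = (q0, b, R) → b[q0]aaa
Step 2: δ(q0, a) = (q1, a, R) → ba[q1]aa
Step 3: δ(q1, a) = (q1, a, R) → baa[q1]a
Step 4: δ(q1, a) = (q1, a, R) → baaa[q1]□
Step 5: δ(q1, □) = (qR, □, R) → baaa□[qR]□

The machine reaches the reject state qR and halts.
The machine halted after 5 steps (within the 9-step bound).

Answer: Yes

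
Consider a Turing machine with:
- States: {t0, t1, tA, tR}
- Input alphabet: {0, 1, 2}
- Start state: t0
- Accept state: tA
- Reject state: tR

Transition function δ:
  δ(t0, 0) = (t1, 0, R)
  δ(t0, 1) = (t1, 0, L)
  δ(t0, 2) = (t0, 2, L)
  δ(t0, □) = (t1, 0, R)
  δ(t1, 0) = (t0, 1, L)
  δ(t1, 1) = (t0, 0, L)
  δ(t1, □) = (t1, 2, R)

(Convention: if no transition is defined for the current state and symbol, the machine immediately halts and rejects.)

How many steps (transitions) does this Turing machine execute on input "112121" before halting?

Execution trace:
Initial: [t0]112121
Step 1: δ(t0, 1) = (t1, 0, L) → [t1]□012121
Step 2: δ(t1, □) = (t1, 2, R) → 2[t1]012121
Step 3: δ(t1, 0) = (t0, 1, L) → [t0]2112121
Step 4: δ(t0, 2) = (t0, 2, L) → [t0]□2112121
Step 5: δ(t0, □) = (t1, 0, R) → 0[t1]2112121

No transition is defined for δ(t1, 2). By convention the machine halts and rejects.

The machine executed 5 steps before halting.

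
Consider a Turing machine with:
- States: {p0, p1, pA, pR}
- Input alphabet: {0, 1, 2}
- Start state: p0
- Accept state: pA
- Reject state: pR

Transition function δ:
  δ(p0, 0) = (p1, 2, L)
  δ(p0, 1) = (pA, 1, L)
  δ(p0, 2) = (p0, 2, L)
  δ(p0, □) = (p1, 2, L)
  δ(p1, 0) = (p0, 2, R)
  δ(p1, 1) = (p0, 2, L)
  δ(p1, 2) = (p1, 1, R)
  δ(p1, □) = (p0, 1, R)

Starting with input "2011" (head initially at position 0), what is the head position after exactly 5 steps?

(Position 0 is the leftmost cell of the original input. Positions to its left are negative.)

Execution trace (head position shown):
Step 0: [p0]2011  (head at position 0)
Step 1: move left → [p0]□2011  (head at position -1)
Step 2: move left → [p1]□22011  (head at position -2)
Step 3: move right → 1[p0]22011  (head at position -1)
Step 4: move left → [p0]122011  (head at position -2)
Step 5: move left → [pA]□122011  (head at position -3)

After 5 steps, the head is at position -3.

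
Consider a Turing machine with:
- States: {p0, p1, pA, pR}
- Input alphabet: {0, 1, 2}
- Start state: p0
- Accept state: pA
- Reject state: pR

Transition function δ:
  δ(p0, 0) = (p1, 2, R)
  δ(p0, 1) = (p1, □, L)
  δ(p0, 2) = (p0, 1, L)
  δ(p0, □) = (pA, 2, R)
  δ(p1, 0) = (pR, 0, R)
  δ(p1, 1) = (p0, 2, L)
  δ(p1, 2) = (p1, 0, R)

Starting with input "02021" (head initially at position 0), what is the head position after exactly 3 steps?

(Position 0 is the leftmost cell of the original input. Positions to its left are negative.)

Execution trace (head position shown):
Step 0: [p0]02021  (head at position 0)
Step 1: move right → 2[p1]2021  (head at position 1)
Step 2: move right → 20[p1]021  (head at position 2)
Step 3: move right → 200[pR]21  (head at position 3)

After 3 steps, the head is at position 3.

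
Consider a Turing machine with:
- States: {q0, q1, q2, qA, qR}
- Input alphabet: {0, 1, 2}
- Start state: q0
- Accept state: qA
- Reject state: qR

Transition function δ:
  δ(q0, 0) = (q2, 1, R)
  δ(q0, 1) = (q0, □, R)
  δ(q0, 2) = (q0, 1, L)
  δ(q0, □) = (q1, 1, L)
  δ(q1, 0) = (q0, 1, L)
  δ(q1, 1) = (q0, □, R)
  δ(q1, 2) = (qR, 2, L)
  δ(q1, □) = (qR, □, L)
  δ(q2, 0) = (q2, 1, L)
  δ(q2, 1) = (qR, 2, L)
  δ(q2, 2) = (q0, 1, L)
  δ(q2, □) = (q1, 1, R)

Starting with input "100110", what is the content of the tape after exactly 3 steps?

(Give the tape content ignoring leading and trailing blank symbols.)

Execution trace:
Initial: [q0]100110
Step 1: δ(q0, 1) = (q0, □, R) → □[q0]00110
Step 2: δ(q0, 0) = (q2, 1, R) → □1[q2]0110
Step 3: δ(q2, 0) = (q2, 1, L) → □[q2]11110

After 3 steps, the tape (ignoring leading/trailing blanks) is: 11110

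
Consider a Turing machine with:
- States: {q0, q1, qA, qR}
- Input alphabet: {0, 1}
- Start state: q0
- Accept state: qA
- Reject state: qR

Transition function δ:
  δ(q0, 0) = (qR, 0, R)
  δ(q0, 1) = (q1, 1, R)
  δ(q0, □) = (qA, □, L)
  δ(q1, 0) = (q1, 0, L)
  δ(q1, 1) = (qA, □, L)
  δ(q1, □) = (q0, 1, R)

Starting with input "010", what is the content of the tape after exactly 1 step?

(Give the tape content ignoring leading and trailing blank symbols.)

Execution trace:
Initial: [q0]010
Step 1: δ(q0, 0) = (qR, 0, R) → 0[qR]10

The machine reaches the reject state qR and halts.

After 1 step, the tape (ignoring leading/trailing blanks) is: 010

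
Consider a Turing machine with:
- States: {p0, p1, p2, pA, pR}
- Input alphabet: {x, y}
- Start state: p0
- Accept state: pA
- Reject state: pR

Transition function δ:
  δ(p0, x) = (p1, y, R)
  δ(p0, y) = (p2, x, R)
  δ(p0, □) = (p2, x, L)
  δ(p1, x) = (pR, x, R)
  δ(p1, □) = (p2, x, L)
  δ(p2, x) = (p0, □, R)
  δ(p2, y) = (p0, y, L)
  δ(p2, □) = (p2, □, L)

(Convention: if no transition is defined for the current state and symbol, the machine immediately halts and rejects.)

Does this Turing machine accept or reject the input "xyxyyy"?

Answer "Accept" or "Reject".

Execution trace:
Initial: [p0]xyxyyy
Step 1: δ(p0, x) = (p1, y, R) → y[p1]yxyyy

No transition is defined for δ(p1, y). By convention the machine halts and rejects.

Answer: Reject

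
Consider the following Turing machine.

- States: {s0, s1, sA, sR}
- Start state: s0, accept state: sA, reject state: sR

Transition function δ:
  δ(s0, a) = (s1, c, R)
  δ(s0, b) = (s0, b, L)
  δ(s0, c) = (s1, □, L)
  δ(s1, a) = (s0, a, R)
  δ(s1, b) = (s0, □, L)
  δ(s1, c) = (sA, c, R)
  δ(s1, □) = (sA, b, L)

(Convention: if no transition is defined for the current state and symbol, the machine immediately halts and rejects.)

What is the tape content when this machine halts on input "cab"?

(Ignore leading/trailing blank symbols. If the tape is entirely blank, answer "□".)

Execution trace:
Initial: [s0]cab
Step 1: δ(s0, c) = (s1, □, L) → [s1]□□ab
Step 2: δ(s1, □) = (sA, b, L) → [sA]□b□ab

The machine reaches the accept state sA and halts.

Final tape (ignoring leading/trailing blanks): b□ab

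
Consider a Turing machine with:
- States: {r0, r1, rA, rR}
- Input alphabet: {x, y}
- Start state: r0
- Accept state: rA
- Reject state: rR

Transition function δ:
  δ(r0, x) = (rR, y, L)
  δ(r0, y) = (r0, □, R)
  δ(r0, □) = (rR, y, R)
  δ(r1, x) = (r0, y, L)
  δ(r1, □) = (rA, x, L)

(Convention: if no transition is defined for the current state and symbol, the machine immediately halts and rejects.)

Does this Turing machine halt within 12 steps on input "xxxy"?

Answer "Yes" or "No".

Execution trace:
Initial: [r0]xxxy
Step 1: δ(r0, x) = (rR, y, L) → [rR]□yxxy

The machine reaches the reject state rR and halts.
The machine halted after 1 step (within the 12-step bound).

Answer: Yes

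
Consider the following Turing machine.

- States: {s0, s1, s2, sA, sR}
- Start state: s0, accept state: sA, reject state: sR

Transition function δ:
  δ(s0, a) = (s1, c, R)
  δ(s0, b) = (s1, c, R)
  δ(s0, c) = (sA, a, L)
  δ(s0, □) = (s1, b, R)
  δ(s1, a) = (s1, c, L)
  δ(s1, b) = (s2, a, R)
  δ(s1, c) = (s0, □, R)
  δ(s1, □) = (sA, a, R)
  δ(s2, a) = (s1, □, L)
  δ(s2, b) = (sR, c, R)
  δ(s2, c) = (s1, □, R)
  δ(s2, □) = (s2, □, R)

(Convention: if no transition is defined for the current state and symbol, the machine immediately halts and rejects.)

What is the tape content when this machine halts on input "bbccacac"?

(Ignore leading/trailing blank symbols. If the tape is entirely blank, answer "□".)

Execution trace:
Initial: [s0]bbccacac
Step 1: δ(s0, b) = (s1, c, R) → c[s1]bccacac
Step 2: δ(s1, b) = (s2, a, R) → ca[s2]ccacac
Step 3: δ(s2, c) = (s1, □, R) → ca□[s1]cacac
Step 4: δ(s1, c) = (s0, □, R) → ca□□[s0]acac
Step 5: δ(s0, a) = (s1, c, R) → ca□□c[s1]cac
Step 6: δ(s1, c) = (s0, □, R) → ca□□c□[s0]ac
Step 7: δ(s0, a) = (s1, c, R) → ca□□c□c[s1]c
Step 8: δ(s1, c) = (s0, □, R) → ca□□c□c□[s0]□
Step 9: δ(s0, □) = (s1, b, R) → ca□□c□c□b[s1]□
Step 10: δ(s1, □) = (sA, a, R) → ca□□c□c□ba[sA]□

The machine reaches the accept state sA and halts.

Final tape (ignoring leading/trailing blanks): ca□□c□c□ba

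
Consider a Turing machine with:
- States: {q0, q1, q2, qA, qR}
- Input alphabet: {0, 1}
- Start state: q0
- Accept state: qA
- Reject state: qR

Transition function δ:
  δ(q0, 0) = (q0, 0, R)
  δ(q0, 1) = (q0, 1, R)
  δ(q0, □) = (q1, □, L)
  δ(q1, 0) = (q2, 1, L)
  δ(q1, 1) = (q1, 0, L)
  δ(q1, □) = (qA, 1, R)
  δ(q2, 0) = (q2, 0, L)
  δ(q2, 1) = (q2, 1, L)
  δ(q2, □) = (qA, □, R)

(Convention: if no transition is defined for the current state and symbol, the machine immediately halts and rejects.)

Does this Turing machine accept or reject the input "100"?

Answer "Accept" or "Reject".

Execution trace:
Initial: [q0]100
Step 1: δ(q0, 1) = (q0, 1, R) → 1[q0]00
Step 2: δ(q0, 0) = (q0, 0, R) → 10[q0]0
Step 3: δ(q0, 0) = (q0, 0, R) → 100[q0]□
Step 4: δ(q0, □) = (q1, □, L) → 10[q1]0□
Step 5: δ(q1, 0) = (q2, 1, L) → 1[q2]01□
Step 6: δ(q2, 0) = (q2, 0, L) → [q2]101□
Step 7: δ(q2, 1) = (q2, 1, L) → [q2]□101□
Step 8: δ(q2, □) = (qA, □, R) → □[qA]101□

The machine reaches the accept state qA and halts.

Answer: Accept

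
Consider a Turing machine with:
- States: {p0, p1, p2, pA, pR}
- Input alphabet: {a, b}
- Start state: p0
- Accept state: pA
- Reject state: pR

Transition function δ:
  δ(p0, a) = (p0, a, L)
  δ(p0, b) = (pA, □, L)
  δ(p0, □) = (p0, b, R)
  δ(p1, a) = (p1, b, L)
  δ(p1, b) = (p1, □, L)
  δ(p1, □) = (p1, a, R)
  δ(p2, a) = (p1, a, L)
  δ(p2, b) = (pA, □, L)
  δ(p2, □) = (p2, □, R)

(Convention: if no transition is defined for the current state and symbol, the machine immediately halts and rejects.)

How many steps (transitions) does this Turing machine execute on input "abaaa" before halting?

Execution trace:
Initial: [p0]abaaa
Step 1: δ(p0, a) = (p0, a, L) → [p0]□abaaa
Step 2: δ(p0, □) = (p0, b, R) → b[p0]abaaa
Step 3: δ(p0, a) = (p0, a, L) → [p0]babaaa
Step 4: δ(p0, b) = (pA, □, L) → [pA]□□abaaa

The machine reaches the accept state pA and halts.

The machine executed 4 steps before halting.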